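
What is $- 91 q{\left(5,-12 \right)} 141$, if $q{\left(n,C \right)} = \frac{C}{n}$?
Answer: $\frac{153972}{5} \approx 30794.0$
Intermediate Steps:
$- 91 q{\left(5,-12 \right)} 141 = - 91 \left(- \frac{12}{5}\right) 141 = - 91 \left(\left(-12\right) \frac{1}{5}\right) 141 = \left(-91\right) \left(- \frac{12}{5}\right) 141 = \frac{1092}{5} \cdot 141 = \frac{153972}{5}$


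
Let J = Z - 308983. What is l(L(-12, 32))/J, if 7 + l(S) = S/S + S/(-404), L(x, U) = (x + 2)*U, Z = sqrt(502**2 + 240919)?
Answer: 81262529/4821235068983 + 263*sqrt(492923)/4821235068983 ≈ 1.6893e-5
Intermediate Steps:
Z = sqrt(492923) (Z = sqrt(252004 + 240919) = sqrt(492923) ≈ 702.08)
L(x, U) = U*(2 + x) (L(x, U) = (2 + x)*U = U*(2 + x))
l(S) = -6 - S/404 (l(S) = -7 + (S/S + S/(-404)) = -7 + (1 + S*(-1/404)) = -7 + (1 - S/404) = -6 - S/404)
J = -308983 + sqrt(492923) (J = sqrt(492923) - 308983 = -308983 + sqrt(492923) ≈ -3.0828e+5)
l(L(-12, 32))/J = (-6 - 8*(2 - 12)/101)/(-308983 + sqrt(492923)) = (-6 - 8*(-10)/101)/(-308983 + sqrt(492923)) = (-6 - 1/404*(-320))/(-308983 + sqrt(492923)) = (-6 + 80/101)/(-308983 + sqrt(492923)) = -526/(101*(-308983 + sqrt(492923)))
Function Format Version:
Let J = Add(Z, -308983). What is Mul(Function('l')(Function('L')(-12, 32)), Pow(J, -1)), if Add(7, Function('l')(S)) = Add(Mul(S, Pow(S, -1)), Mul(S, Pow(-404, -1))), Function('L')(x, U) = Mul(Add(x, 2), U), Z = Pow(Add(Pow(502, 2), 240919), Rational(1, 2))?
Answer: Add(Rational(81262529, 4821235068983), Mul(Rational(263, 4821235068983), Pow(492923, Rational(1, 2)))) ≈ 1.6893e-5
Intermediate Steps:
Z = Pow(492923, Rational(1, 2)) (Z = Pow(Add(252004, 240919), Rational(1, 2)) = Pow(492923, Rational(1, 2)) ≈ 702.08)
Function('L')(x, U) = Mul(U, Add(2, x)) (Function('L')(x, U) = Mul(Add(2, x), U) = Mul(U, Add(2, x)))
Function('l')(S) = Add(-6, Mul(Rational(-1, 404), S)) (Function('l')(S) = Add(-7, Add(Mul(S, Pow(S, -1)), Mul(S, Pow(-404, -1)))) = Add(-7, Add(1, Mul(S, Rational(-1, 404)))) = Add(-7, Add(1, Mul(Rational(-1, 404), S))) = Add(-6, Mul(Rational(-1, 404), S)))
J = Add(-308983, Pow(492923, Rational(1, 2))) (J = Add(Pow(492923, Rational(1, 2)), -308983) = Add(-308983, Pow(492923, Rational(1, 2))) ≈ -3.0828e+5)
Mul(Function('l')(Function('L')(-12, 32)), Pow(J, -1)) = Mul(Add(-6, Mul(Rational(-1, 404), Mul(32, Add(2, -12)))), Pow(Add(-308983, Pow(492923, Rational(1, 2))), -1)) = Mul(Add(-6, Mul(Rational(-1, 404), Mul(32, -10))), Pow(Add(-308983, Pow(492923, Rational(1, 2))), -1)) = Mul(Add(-6, Mul(Rational(-1, 404), -320)), Pow(Add(-308983, Pow(492923, Rational(1, 2))), -1)) = Mul(Add(-6, Rational(80, 101)), Pow(Add(-308983, Pow(492923, Rational(1, 2))), -1)) = Mul(Rational(-526, 101), Pow(Add(-308983, Pow(492923, Rational(1, 2))), -1))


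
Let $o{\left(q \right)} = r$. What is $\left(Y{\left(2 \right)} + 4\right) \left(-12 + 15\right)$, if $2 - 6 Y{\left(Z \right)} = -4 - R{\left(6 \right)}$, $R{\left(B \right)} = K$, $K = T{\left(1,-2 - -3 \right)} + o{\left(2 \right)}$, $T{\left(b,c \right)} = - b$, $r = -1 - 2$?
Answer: $13$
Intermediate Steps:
$r = -3$ ($r = -1 - 2 = -3$)
$o{\left(q \right)} = -3$
$K = -4$ ($K = \left(-1\right) 1 - 3 = -1 - 3 = -4$)
$R{\left(B \right)} = -4$
$Y{\left(Z \right)} = \frac{1}{3}$ ($Y{\left(Z \right)} = \frac{1}{3} - \frac{-4 - -4}{6} = \frac{1}{3} - \frac{-4 + 4}{6} = \frac{1}{3} - 0 = \frac{1}{3} + 0 = \frac{1}{3}$)
$\left(Y{\left(2 \right)} + 4\right) \left(-12 + 15\right) = \left(\frac{1}{3} + 4\right) \left(-12 + 15\right) = \frac{13}{3} \cdot 3 = 13$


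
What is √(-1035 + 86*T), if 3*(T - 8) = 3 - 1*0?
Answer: 3*I*√29 ≈ 16.155*I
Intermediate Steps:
T = 9 (T = 8 + (3 - 1*0)/3 = 8 + (3 + 0)/3 = 8 + (⅓)*3 = 8 + 1 = 9)
√(-1035 + 86*T) = √(-1035 + 86*9) = √(-1035 + 774) = √(-261) = 3*I*√29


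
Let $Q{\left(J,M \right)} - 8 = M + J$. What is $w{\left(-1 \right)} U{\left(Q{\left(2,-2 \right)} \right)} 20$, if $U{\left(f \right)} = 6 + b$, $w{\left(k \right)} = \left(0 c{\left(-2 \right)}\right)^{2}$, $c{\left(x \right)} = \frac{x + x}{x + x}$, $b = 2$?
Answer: $0$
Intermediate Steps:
$c{\left(x \right)} = 1$ ($c{\left(x \right)} = \frac{2 x}{2 x} = 2 x \frac{1}{2 x} = 1$)
$Q{\left(J,M \right)} = 8 + J + M$ ($Q{\left(J,M \right)} = 8 + \left(M + J\right) = 8 + \left(J + M\right) = 8 + J + M$)
$w{\left(k \right)} = 0$ ($w{\left(k \right)} = \left(0 \cdot 1\right)^{2} = 0^{2} = 0$)
$U{\left(f \right)} = 8$ ($U{\left(f \right)} = 6 + 2 = 8$)
$w{\left(-1 \right)} U{\left(Q{\left(2,-2 \right)} \right)} 20 = 0 \cdot 8 \cdot 20 = 0 \cdot 20 = 0$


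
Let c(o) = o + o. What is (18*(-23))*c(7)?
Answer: -5796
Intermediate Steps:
c(o) = 2*o
(18*(-23))*c(7) = (18*(-23))*(2*7) = -414*14 = -5796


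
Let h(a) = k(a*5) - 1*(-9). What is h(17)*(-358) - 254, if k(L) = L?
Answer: -33906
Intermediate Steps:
h(a) = 9 + 5*a (h(a) = a*5 - 1*(-9) = 5*a + 9 = 9 + 5*a)
h(17)*(-358) - 254 = (9 + 5*17)*(-358) - 254 = (9 + 85)*(-358) - 254 = 94*(-358) - 254 = -33652 - 254 = -33906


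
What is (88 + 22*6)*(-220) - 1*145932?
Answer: -194332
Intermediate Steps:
(88 + 22*6)*(-220) - 1*145932 = (88 + 132)*(-220) - 145932 = 220*(-220) - 145932 = -48400 - 145932 = -194332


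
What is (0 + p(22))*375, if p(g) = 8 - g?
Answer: -5250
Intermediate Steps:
(0 + p(22))*375 = (0 + (8 - 1*22))*375 = (0 + (8 - 22))*375 = (0 - 14)*375 = -14*375 = -5250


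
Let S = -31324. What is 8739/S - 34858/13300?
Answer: -302030173/104152300 ≈ -2.8999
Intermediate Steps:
8739/S - 34858/13300 = 8739/(-31324) - 34858/13300 = 8739*(-1/31324) - 34858*1/13300 = -8739/31324 - 17429/6650 = -302030173/104152300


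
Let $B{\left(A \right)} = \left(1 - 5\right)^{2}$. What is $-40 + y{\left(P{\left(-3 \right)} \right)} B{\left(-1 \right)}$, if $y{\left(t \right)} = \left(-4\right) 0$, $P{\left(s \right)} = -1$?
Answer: $-40$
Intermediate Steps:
$y{\left(t \right)} = 0$
$B{\left(A \right)} = 16$ ($B{\left(A \right)} = \left(-4\right)^{2} = 16$)
$-40 + y{\left(P{\left(-3 \right)} \right)} B{\left(-1 \right)} = -40 + 0 \cdot 16 = -40 + 0 = -40$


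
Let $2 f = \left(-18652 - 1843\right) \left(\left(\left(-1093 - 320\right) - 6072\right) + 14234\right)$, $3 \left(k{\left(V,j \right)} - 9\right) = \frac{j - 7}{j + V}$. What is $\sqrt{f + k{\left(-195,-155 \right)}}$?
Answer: $\frac{i \sqrt{338885804894}}{70} \approx 8316.3 i$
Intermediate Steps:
$k{\left(V,j \right)} = 9 + \frac{-7 + j}{3 \left(V + j\right)}$ ($k{\left(V,j \right)} = 9 + \frac{\left(j - 7\right) \frac{1}{j + V}}{3} = 9 + \frac{\left(-7 + j\right) \frac{1}{V + j}}{3} = 9 + \frac{\frac{1}{V + j} \left(-7 + j\right)}{3} = 9 + \frac{-7 + j}{3 \left(V + j\right)}$)
$f = - \frac{138320755}{2}$ ($f = \frac{\left(-18652 - 1843\right) \left(\left(\left(-1093 - 320\right) - 6072\right) + 14234\right)}{2} = \frac{\left(-20495\right) \left(\left(-1413 - 6072\right) + 14234\right)}{2} = \frac{\left(-20495\right) \left(-7485 + 14234\right)}{2} = \frac{\left(-20495\right) 6749}{2} = \frac{1}{2} \left(-138320755\right) = - \frac{138320755}{2} \approx -6.916 \cdot 10^{7}$)
$\sqrt{f + k{\left(-195,-155 \right)}} = \sqrt{- \frac{138320755}{2} + \frac{-7 + 27 \left(-195\right) + 28 \left(-155\right)}{3 \left(-195 - 155\right)}} = \sqrt{- \frac{138320755}{2} + \frac{-7 - 5265 - 4340}{3 \left(-350\right)}} = \sqrt{- \frac{138320755}{2} + \frac{1}{3} \left(- \frac{1}{350}\right) \left(-9612\right)} = \sqrt{- \frac{138320755}{2} + \frac{1602}{175}} = \sqrt{- \frac{24206128921}{350}} = \frac{i \sqrt{338885804894}}{70}$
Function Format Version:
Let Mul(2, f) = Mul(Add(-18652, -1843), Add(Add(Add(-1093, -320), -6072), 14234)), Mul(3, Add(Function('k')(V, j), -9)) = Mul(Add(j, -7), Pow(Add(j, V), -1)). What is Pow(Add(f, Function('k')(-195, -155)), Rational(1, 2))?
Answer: Mul(Rational(1, 70), I, Pow(338885804894, Rational(1, 2))) ≈ Mul(8316.3, I)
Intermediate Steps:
Function('k')(V, j) = Add(9, Mul(Rational(1, 3), Pow(Add(V, j), -1), Add(-7, j))) (Function('k')(V, j) = Add(9, Mul(Rational(1, 3), Mul(Add(j, -7), Pow(Add(j, V), -1)))) = Add(9, Mul(Rational(1, 3), Mul(Add(-7, j), Pow(Add(V, j), -1)))) = Add(9, Mul(Rational(1, 3), Mul(Pow(Add(V, j), -1), Add(-7, j)))) = Add(9, Mul(Rational(1, 3), Pow(Add(V, j), -1), Add(-7, j))))
f = Rational(-138320755, 2) (f = Mul(Rational(1, 2), Mul(Add(-18652, -1843), Add(Add(Add(-1093, -320), -6072), 14234))) = Mul(Rational(1, 2), Mul(-20495, Add(Add(-1413, -6072), 14234))) = Mul(Rational(1, 2), Mul(-20495, Add(-7485, 14234))) = Mul(Rational(1, 2), Mul(-20495, 6749)) = Mul(Rational(1, 2), -138320755) = Rational(-138320755, 2) ≈ -6.9160e+7)
Pow(Add(f, Function('k')(-195, -155)), Rational(1, 2)) = Pow(Add(Rational(-138320755, 2), Mul(Rational(1, 3), Pow(Add(-195, -155), -1), Add(-7, Mul(27, -195), Mul(28, -155)))), Rational(1, 2)) = Pow(Add(Rational(-138320755, 2), Mul(Rational(1, 3), Pow(-350, -1), Add(-7, -5265, -4340))), Rational(1, 2)) = Pow(Add(Rational(-138320755, 2), Mul(Rational(1, 3), Rational(-1, 350), -9612)), Rational(1, 2)) = Pow(Add(Rational(-138320755, 2), Rational(1602, 175)), Rational(1, 2)) = Pow(Rational(-24206128921, 350), Rational(1, 2)) = Mul(Rational(1, 70), I, Pow(338885804894, Rational(1, 2)))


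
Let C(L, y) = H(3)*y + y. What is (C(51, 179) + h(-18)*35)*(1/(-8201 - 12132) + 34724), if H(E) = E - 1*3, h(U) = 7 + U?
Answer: -145444876746/20333 ≈ -7.1531e+6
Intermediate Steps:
H(E) = -3 + E (H(E) = E - 3 = -3 + E)
C(L, y) = y (C(L, y) = (-3 + 3)*y + y = 0*y + y = 0 + y = y)
(C(51, 179) + h(-18)*35)*(1/(-8201 - 12132) + 34724) = (179 + (7 - 18)*35)*(1/(-8201 - 12132) + 34724) = (179 - 11*35)*(1/(-20333) + 34724) = (179 - 385)*(-1/20333 + 34724) = -206*706043091/20333 = -145444876746/20333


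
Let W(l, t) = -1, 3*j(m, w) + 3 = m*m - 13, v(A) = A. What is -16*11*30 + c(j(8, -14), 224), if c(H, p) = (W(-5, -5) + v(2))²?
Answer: -5279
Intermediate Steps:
j(m, w) = -16/3 + m²/3 (j(m, w) = -1 + (m*m - 13)/3 = -1 + (m² - 13)/3 = -1 + (-13 + m²)/3 = -1 + (-13/3 + m²/3) = -16/3 + m²/3)
c(H, p) = 1 (c(H, p) = (-1 + 2)² = 1² = 1)
-16*11*30 + c(j(8, -14), 224) = -16*11*30 + 1 = -176*30 + 1 = -5280 + 1 = -5279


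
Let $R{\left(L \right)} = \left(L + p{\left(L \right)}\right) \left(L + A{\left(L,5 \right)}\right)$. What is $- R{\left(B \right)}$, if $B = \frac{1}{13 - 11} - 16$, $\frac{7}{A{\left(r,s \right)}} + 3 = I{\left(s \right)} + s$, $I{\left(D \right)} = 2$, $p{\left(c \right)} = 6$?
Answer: $- \frac{1045}{8} \approx -130.63$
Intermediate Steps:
$A{\left(r,s \right)} = \frac{7}{-1 + s}$ ($A{\left(r,s \right)} = \frac{7}{-3 + \left(2 + s\right)} = \frac{7}{-1 + s}$)
$B = - \frac{31}{2}$ ($B = \frac{1}{2} - 16 = - \frac{31}{2} \approx -15.5$)
$R{\left(L \right)} = \left(6 + L\right) \left(\frac{7}{4} + L\right)$ ($R{\left(L \right)} = \left(L + 6\right) \left(L + \frac{7}{-1 + 5}\right) = \left(6 + L\right) \left(L + \frac{7}{4}\right) = \left(6 + L\right) \left(\frac{7}{4} + L\right)$)
$- R{\left(B \right)} = - (\frac{21}{2} + \left(- \frac{31}{2}\right)^{2} + \frac{31}{4} \left(- \frac{31}{2}\right)) = - (\frac{21}{2} + \frac{961}{4} - \frac{961}{8}) = \left(-1\right) \frac{1045}{8} = - \frac{1045}{8}$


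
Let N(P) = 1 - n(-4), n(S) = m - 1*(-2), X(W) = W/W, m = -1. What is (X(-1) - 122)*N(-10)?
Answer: 0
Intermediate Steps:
X(W) = 1
n(S) = 1 (n(S) = -1 - 1*(-2) = -1 + 2 = 1)
N(P) = 0 (N(P) = 1 - 1*1 = 1 - 1 = 0)
(X(-1) - 122)*N(-10) = (1 - 122)*0 = -121*0 = 0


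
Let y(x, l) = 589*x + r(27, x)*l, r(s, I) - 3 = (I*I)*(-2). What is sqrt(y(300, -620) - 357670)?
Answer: sqrt(111417170) ≈ 10555.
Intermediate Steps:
r(s, I) = 3 - 2*I**2 (r(s, I) = 3 + (I*I)*(-2) = 3 + I**2*(-2) = 3 - 2*I**2)
y(x, l) = 589*x + l*(3 - 2*x**2) (y(x, l) = 589*x + (3 - 2*x**2)*l = 589*x + l*(3 - 2*x**2))
sqrt(y(300, -620) - 357670) = sqrt((589*300 - 1*(-620)*(-3 + 2*300**2)) - 357670) = sqrt((176700 - 1*(-620)*(-3 + 2*90000)) - 357670) = sqrt((176700 - 1*(-620)*(-3 + 180000)) - 357670) = sqrt((176700 - 1*(-620)*179997) - 357670) = sqrt((176700 + 111598140) - 357670) = sqrt(111774840 - 357670) = sqrt(111417170)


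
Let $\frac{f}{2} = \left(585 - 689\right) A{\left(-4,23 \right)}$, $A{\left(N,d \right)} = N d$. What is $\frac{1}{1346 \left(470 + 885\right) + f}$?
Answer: $\frac{1}{1842966} \approx 5.426 \cdot 10^{-7}$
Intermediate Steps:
$f = 19136$ ($f = 2 \left(585 - 689\right) \left(\left(-4\right) 23\right) = 2 \left(\left(-104\right) \left(-92\right)\right) = 2 \cdot 9568 = 19136$)
$\frac{1}{1346 \left(470 + 885\right) + f} = \frac{1}{1346 \left(470 + 885\right) + 19136} = \frac{1}{1346 \cdot 1355 + 19136} = \frac{1}{1823830 + 19136} = \frac{1}{1842966}$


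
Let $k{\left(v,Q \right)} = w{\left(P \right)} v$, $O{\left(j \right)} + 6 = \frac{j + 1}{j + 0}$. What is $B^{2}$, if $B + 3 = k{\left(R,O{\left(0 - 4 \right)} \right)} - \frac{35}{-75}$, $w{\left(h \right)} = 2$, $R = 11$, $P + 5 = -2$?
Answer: $\frac{85264}{225} \approx 378.95$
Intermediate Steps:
$P = -7$ ($P = -5 - 2 = -7$)
$O{\left(j \right)} = -6 + \frac{1 + j}{j}$ ($O{\left(j \right)} = -6 + \frac{j + 1}{j + 0} = -6 + \frac{1 + j}{j}$)
$k{\left(v,Q \right)} = 2 v$
$B = \frac{292}{15}$ ($B = -3 + \left(2 \cdot 11 - \frac{35}{-75}\right) = -3 + \left(22 - - \frac{7}{15}\right) = -3 + \left(22 + \frac{7}{15}\right) = -3 + \frac{337}{15} = \frac{292}{15} \approx 19.467$)
$B^{2} = \left(\frac{292}{15}\right)^{2} = \frac{85264}{225}$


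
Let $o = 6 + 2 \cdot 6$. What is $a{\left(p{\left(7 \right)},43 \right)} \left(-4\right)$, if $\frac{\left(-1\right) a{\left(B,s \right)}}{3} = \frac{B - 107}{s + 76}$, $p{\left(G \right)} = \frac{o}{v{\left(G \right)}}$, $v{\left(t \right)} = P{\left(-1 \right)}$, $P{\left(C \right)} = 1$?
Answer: $- \frac{1068}{119} \approx -8.9748$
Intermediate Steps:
$v{\left(t \right)} = 1$
$o = 18$ ($o = 6 + 12 = 18$)
$p{\left(G \right)} = 18$ ($p{\left(G \right)} = \frac{18}{1} = 18 \cdot 1 = 18$)
$a{\left(B,s \right)} = - \frac{3 \left(-107 + B\right)}{76 + s}$ ($a{\left(B,s \right)} = - 3 \frac{B - 107}{s + 76} = - 3 \frac{-107 + B}{76 + s} = - \frac{3 \left(-107 + B\right)}{76 + s}$)
$a{\left(p{\left(7 \right)},43 \right)} \left(-4\right) = \frac{3 \left(107 - 18\right)}{76 + 43} \left(-4\right) = \frac{3 \left(107 - 18\right)}{119} \left(-4\right) = 3 \cdot \frac{1}{119} \cdot 89 \left(-4\right) = \frac{267}{119} \left(-4\right) = - \frac{1068}{119}$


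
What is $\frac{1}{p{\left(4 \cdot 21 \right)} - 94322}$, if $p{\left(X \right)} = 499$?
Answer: $- \frac{1}{93823} \approx -1.0658 \cdot 10^{-5}$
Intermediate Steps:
$\frac{1}{p{\left(4 \cdot 21 \right)} - 94322} = \frac{1}{499 - 94322} = \frac{1}{-93823} = - \frac{1}{93823}$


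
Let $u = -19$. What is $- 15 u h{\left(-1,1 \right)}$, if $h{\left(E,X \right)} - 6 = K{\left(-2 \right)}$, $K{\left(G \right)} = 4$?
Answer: $2850$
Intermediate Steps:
$h{\left(E,X \right)} = 10$ ($h{\left(E,X \right)} = 6 + 4 = 10$)
$- 15 u h{\left(-1,1 \right)} = \left(-15\right) \left(-19\right) 10 = 285 \cdot 10 = 2850$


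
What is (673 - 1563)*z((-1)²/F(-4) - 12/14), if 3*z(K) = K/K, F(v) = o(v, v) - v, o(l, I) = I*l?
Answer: -890/3 ≈ -296.67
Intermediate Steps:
F(v) = v² - v (F(v) = v*v - v = v² - v)
z(K) = ⅓ (z(K) = (K/K)/3 = (⅓)*1 = ⅓)
(673 - 1563)*z((-1)²/F(-4) - 12/14) = (673 - 1563)*(⅓) = -890*⅓ = -890/3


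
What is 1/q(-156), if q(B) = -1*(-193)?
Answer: 1/193 ≈ 0.0051813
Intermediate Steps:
q(B) = 193
1/q(-156) = 1/193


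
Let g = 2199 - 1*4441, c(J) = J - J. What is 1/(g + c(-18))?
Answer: -1/2242 ≈ -0.00044603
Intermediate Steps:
c(J) = 0
g = -2242 (g = 2199 - 4441 = -2242)
1/(g + c(-18)) = 1/(-2242 + 0) = 1/(-2242) = -1/2242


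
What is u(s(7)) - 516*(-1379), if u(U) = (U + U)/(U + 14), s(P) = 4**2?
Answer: 10673476/15 ≈ 7.1157e+5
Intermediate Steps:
s(P) = 16
u(U) = 2*U/(14 + U) (u(U) = (2*U)/(14 + U) = 2*U/(14 + U))
u(s(7)) - 516*(-1379) = 2*16/(14 + 16) - 516*(-1379) = 2*16/30 + 711564 = 2*16*(1/30) + 711564 = 16/15 + 711564 = 10673476/15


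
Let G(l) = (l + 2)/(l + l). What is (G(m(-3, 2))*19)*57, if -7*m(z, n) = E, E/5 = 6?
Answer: 1444/5 ≈ 288.80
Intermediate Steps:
E = 30 (E = 5*6 = 30)
m(z, n) = -30/7 (m(z, n) = -⅐*30 = -30/7)
G(l) = (2 + l)/(2*l) (G(l) = (2 + l)/((2*l)) = (2 + l)*(1/(2*l)) = (2 + l)/(2*l))
(G(m(-3, 2))*19)*57 = (((2 - 30/7)/(2*(-30/7)))*19)*57 = (((½)*(-7/30)*(-16/7))*19)*57 = ((4/15)*19)*57 = (76/15)*57 = 1444/5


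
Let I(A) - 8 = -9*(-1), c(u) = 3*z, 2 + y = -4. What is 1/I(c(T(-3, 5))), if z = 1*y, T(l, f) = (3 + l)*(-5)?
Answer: 1/17 ≈ 0.058824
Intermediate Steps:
y = -6 (y = -2 - 4 = -6)
T(l, f) = -15 - 5*l
z = -6 (z = 1*(-6) = -6)
c(u) = -18 (c(u) = 3*(-6) = -18)
I(A) = 17 (I(A) = 8 - 9*(-1) = 8 + 9 = 17)
1/I(c(T(-3, 5))) = 1/17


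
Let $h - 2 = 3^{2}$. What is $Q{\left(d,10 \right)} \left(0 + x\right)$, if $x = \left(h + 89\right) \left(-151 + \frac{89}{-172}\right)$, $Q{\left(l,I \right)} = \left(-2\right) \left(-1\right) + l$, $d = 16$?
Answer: $- \frac{11727450}{43} \approx -2.7273 \cdot 10^{5}$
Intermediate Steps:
$h = 11$ ($h = 2 + 3^{2} = 2 + 9 = 11$)
$Q{\left(l,I \right)} = 2 + l$
$x = - \frac{651525}{43}$ ($x = \left(11 + 89\right) \left(-151 + \frac{89}{-172}\right) = 100 \left(-151 + 89 \left(- \frac{1}{172}\right)\right) = 100 \left(-151 - \frac{89}{172}\right) = 100 \left(- \frac{26061}{172}\right) = - \frac{651525}{43} \approx -15152.0$)
$Q{\left(d,10 \right)} \left(0 + x\right) = \left(2 + 16\right) \left(0 - \frac{651525}{43}\right) = 18 \left(- \frac{651525}{43}\right) = - \frac{11727450}{43}$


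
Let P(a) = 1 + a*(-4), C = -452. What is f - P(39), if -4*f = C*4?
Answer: 607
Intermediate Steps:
f = 452 (f = -(-113)*4 = -1/4*(-1808) = 452)
P(a) = 1 - 4*a
f - P(39) = 452 - (1 - 4*39) = 452 - (1 - 156) = 452 - 1*(-155) = 452 + 155 = 607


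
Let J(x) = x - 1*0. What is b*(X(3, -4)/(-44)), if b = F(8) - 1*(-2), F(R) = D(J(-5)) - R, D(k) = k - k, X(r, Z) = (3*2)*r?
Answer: 27/11 ≈ 2.4545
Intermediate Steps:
J(x) = x (J(x) = x + 0 = x)
X(r, Z) = 6*r
D(k) = 0
F(R) = -R (F(R) = 0 - R = -R)
b = -6 (b = -1*8 - 1*(-2) = -8 + 2 = -6)
b*(X(3, -4)/(-44)) = -6*6*3/(-44) = -108*(-1)/44 = -6*(-9/22) = 27/11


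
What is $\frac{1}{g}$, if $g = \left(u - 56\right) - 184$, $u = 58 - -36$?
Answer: $- \frac{1}{146} \approx -0.0068493$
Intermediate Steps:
$u = 94$ ($u = 58 + 36 = 94$)
$g = -146$ ($g = \left(94 - 56\right) - 184 = 38 - 184 = -146$)
$\frac{1}{g} = \frac{1}{-146} = - \frac{1}{146}$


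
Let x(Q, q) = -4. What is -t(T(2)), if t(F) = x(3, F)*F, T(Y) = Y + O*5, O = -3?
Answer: -52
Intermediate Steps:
T(Y) = -15 + Y (T(Y) = Y - 3*5 = Y - 15 = -15 + Y)
t(F) = -4*F
-t(T(2)) = -(-4)*(-15 + 2) = -(-4)*(-13) = -1*52 = -52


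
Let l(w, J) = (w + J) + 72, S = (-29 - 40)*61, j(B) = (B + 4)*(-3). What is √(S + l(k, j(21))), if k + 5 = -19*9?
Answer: 2*I*√1097 ≈ 66.242*I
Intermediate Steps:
j(B) = -12 - 3*B (j(B) = (4 + B)*(-3) = -12 - 3*B)
k = -176 (k = -5 - 19*9 = -5 - 171 = -176)
S = -4209 (S = -69*61 = -4209)
l(w, J) = 72 + J + w (l(w, J) = (J + w) + 72 = 72 + J + w)
√(S + l(k, j(21))) = √(-4209 + (72 + (-12 - 3*21) - 176)) = √(-4209 + (72 + (-12 - 63) - 176)) = √(-4209 + (72 - 75 - 176)) = √(-4209 - 179) = √(-4388) = 2*I*√1097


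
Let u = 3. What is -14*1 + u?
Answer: -11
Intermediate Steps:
-14*1 + u = -14*1 + 3 = -14 + 3 = -11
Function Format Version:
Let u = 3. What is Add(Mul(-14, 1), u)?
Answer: -11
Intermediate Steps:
Add(Mul(-14, 1), u) = Add(Mul(-14, 1), 3) = Add(-14, 3) = -11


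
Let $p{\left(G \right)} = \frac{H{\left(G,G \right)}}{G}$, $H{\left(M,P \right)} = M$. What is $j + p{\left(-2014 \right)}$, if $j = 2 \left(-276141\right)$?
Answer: $-552281$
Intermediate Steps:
$j = -552282$
$p{\left(G \right)} = 1$ ($p{\left(G \right)} = \frac{G}{G} = 1$)
$j + p{\left(-2014 \right)} = -552282 + 1 = -552281$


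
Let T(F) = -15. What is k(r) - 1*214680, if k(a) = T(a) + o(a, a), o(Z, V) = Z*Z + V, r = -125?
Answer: -199195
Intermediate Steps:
o(Z, V) = V + Z**2 (o(Z, V) = Z**2 + V = V + Z**2)
k(a) = -15 + a + a**2 (k(a) = -15 + (a + a**2) = -15 + a + a**2)
k(r) - 1*214680 = (-15 - 125 + (-125)**2) - 1*214680 = (-15 - 125 + 15625) - 214680 = 15485 - 214680 = -199195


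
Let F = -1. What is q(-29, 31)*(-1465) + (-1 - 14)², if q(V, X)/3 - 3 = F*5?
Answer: 9015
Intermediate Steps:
q(V, X) = -6 (q(V, X) = 9 + 3*(-1*5) = 9 + 3*(-5) = 9 - 15 = -6)
q(-29, 31)*(-1465) + (-1 - 14)² = -6*(-1465) + (-1 - 14)² = 8790 + (-15)² = 8790 + 225 = 9015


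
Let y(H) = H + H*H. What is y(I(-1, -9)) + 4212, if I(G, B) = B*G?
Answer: 4302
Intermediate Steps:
y(H) = H + H²
y(I(-1, -9)) + 4212 = (-9*(-1))*(1 - 9*(-1)) + 4212 = 9*(1 + 9) + 4212 = 9*10 + 4212 = 90 + 4212 = 4302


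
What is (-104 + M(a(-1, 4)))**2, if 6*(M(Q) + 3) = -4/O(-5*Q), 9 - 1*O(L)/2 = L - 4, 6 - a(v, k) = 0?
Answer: 190550416/16641 ≈ 11451.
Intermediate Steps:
a(v, k) = 6 (a(v, k) = 6 - 1*0 = 6 + 0 = 6)
O(L) = 26 - 2*L (O(L) = 18 - 2*(L - 4) = 18 - 2*(-4 + L) = 18 + (8 - 2*L) = 26 - 2*L)
M(Q) = -3 - 2/(3*(26 + 10*Q)) (M(Q) = -3 + (-4/(26 - (-10)*Q))/6 = -3 + (-4/(26 + 10*Q))/6 = -3 - 2/(3*(26 + 10*Q)))
(-104 + M(a(-1, 4)))**2 = (-104 + (118 + 45*6)/(3*(-13 - 5*6)))**2 = (-104 + (118 + 270)/(3*(-13 - 30)))**2 = (-104 + (1/3)*388/(-43))**2 = (-104 + (1/3)*(-1/43)*388)**2 = (-104 - 388/129)**2 = (-13804/129)**2 = 190550416/16641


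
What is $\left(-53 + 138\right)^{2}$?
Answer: $7225$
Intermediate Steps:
$\left(-53 + 138\right)^{2} = 85^{2} = 7225$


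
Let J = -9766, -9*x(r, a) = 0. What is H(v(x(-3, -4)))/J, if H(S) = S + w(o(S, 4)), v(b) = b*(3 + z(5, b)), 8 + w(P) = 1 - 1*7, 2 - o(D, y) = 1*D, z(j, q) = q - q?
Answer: 7/4883 ≈ 0.0014335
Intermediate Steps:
z(j, q) = 0
o(D, y) = 2 - D
x(r, a) = 0 (x(r, a) = -1/9*0 = 0)
w(P) = -14 (w(P) = -8 + (1 - 1*7) = -8 + (1 - 7) = -8 - 6 = -14)
v(b) = 3*b (v(b) = b*(3 + 0) = b*3 = 3*b)
H(S) = -14 + S (H(S) = S - 14 = -14 + S)
H(v(x(-3, -4)))/J = (-14 + 3*0)/(-9766) = (-14 + 0)*(-1/9766) = -14*(-1/9766) = 7/4883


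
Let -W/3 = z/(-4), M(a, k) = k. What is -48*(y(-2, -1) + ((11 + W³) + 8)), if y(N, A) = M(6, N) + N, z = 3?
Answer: -5067/4 ≈ -1266.8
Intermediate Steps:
y(N, A) = 2*N (y(N, A) = N + N = 2*N)
W = 9/4 (W = -9/(-4) = -9*(-1)/4 = -3*(-¾) = 9/4 ≈ 2.2500)
-48*(y(-2, -1) + ((11 + W³) + 8)) = -48*(2*(-2) + ((11 + (9/4)³) + 8)) = -48*(-4 + ((11 + 729/64) + 8)) = -48*(-4 + (1433/64 + 8)) = -48*(-4 + 1945/64) = -48*1689/64 = -5067/4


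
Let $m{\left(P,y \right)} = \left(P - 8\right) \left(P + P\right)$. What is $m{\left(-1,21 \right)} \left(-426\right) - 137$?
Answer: $-7805$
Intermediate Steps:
$m{\left(P,y \right)} = 2 P \left(-8 + P\right)$ ($m{\left(P,y \right)} = \left(-8 + P\right) 2 P = 2 P \left(-8 + P\right)$)
$m{\left(-1,21 \right)} \left(-426\right) - 137 = 2 \left(-1\right) \left(-8 - 1\right) \left(-426\right) - 137 = 2 \left(-1\right) \left(-9\right) \left(-426\right) - 137 = 18 \left(-426\right) - 137 = -7668 - 137 = -7805$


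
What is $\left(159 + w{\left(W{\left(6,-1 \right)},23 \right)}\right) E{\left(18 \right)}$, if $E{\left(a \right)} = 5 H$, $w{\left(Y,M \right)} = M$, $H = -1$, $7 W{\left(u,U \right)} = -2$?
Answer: $-910$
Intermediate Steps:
$W{\left(u,U \right)} = - \frac{2}{7}$ ($W{\left(u,U \right)} = \frac{1}{7} \left(-2\right) = - \frac{2}{7}$)
$E{\left(a \right)} = -5$ ($E{\left(a \right)} = 5 \left(-1\right) = -5$)
$\left(159 + w{\left(W{\left(6,-1 \right)},23 \right)}\right) E{\left(18 \right)} = \left(159 + 23\right) \left(-5\right) = 182 \left(-5\right) = -910$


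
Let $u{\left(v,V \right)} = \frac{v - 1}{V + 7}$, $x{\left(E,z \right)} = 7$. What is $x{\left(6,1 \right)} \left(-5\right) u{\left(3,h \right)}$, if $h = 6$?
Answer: $- \frac{70}{13} \approx -5.3846$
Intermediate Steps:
$u{\left(v,V \right)} = \frac{-1 + v}{7 + V}$
$x{\left(6,1 \right)} \left(-5\right) u{\left(3,h \right)} = 7 \left(-5\right) \frac{-1 + 3}{7 + 6} = - 35 \cdot \frac{1}{13} \cdot 2 = \left(-35\right) \frac{2}{13} = - \frac{70}{13}$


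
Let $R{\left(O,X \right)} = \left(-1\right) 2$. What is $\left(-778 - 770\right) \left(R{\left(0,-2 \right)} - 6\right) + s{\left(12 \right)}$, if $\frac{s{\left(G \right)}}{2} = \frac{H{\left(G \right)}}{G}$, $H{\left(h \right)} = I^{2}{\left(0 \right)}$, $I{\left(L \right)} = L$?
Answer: $12384$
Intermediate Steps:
$R{\left(O,X \right)} = -2$
$H{\left(h \right)} = 0$ ($H{\left(h \right)} = 0^{2} = 0$)
$s{\left(G \right)} = 0$ ($s{\left(G \right)} = 2 \frac{0}{G} = 2 \cdot 0 = 0$)
$\left(-778 - 770\right) \left(R{\left(0,-2 \right)} - 6\right) + s{\left(12 \right)} = \left(-778 - 770\right) \left(-2 - 6\right) + 0 = - 1548 \left(-2 - 6\right) + 0 = \left(-1548\right) \left(-8\right) + 0 = 12384 + 0 = 12384$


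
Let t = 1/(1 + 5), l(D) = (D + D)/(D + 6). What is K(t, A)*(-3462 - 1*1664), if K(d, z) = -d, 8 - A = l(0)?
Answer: 2563/3 ≈ 854.33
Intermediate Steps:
l(D) = 2*D/(6 + D) (l(D) = (2*D)/(6 + D) = 2*D/(6 + D))
t = 1/6 ≈ 0.16667
A = 8 (A = 8 - 2*0/(6 + 0) = 8 - 2*0/6 = 8 - 1*0 = 8 + 0 = 8)
K(t, A)*(-3462 - 1*1664) = (-1*1/6)*(-3462 - 1*1664) = -(-3462 - 1664)/6 = -1/6*(-5126) = 2563/3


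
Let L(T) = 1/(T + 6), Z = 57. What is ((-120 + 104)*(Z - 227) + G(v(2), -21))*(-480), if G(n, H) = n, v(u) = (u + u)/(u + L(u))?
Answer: -22210560/17 ≈ -1.3065e+6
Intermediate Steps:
L(T) = 1/(6 + T)
v(u) = 2*u/(u + 1/(6 + u)) (v(u) = (u + u)/(u + 1/(6 + u)) = (2*u)/(u + 1/(6 + u)) = 2*u/(u + 1/(6 + u)))
((-120 + 104)*(Z - 227) + G(v(2), -21))*(-480) = ((-120 + 104)*(57 - 227) + 2*2*(6 + 2)/(1 + 2*(6 + 2)))*(-480) = (-16*(-170) + 2*2*8/(1 + 2*8))*(-480) = (2720 + 2*2*8/(1 + 16))*(-480) = (2720 + 2*2*8/17)*(-480) = (2720 + 2*2*(1/17)*8)*(-480) = (2720 + 32/17)*(-480) = (46272/17)*(-480) = -22210560/17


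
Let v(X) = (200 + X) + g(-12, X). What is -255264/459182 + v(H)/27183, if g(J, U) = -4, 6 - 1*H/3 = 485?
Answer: -220843711/367116009 ≈ -0.60156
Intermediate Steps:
H = -1437 (H = 18 - 3*485 = 18 - 1455 = -1437)
v(X) = 196 + X (v(X) = (200 + X) - 4 = 196 + X)
-255264/459182 + v(H)/27183 = -255264/459182 + (196 - 1437)/27183 = -255264*1/459182 - 1241*1/27183 = -127632/229591 - 73/1599 = -220843711/367116009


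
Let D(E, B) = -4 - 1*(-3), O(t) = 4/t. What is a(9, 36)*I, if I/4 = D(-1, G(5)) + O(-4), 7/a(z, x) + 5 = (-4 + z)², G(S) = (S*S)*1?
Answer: -14/5 ≈ -2.8000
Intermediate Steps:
G(S) = S² (G(S) = S²*1 = S²)
D(E, B) = -1 (D(E, B) = -4 + 3 = -1)
a(z, x) = 7/(-5 + (-4 + z)²)
I = -8 (I = 4*(-1 + 4/(-4)) = 4*(-1 + 4*(-¼)) = 4*(-1 - 1) = 4*(-2) = -8)
a(9, 36)*I = (7/(-5 + (-4 + 9)²))*(-8) = (7/(-5 + 5²))*(-8) = (7/(-5 + 25))*(-8) = (7/20)*(-8) = -14/5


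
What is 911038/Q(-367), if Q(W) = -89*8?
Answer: -455519/356 ≈ -1279.5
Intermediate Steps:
Q(W) = -712
911038/Q(-367) = 911038/(-712) = 911038*(-1/712) = -455519/356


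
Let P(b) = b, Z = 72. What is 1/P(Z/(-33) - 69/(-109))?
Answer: -1199/1857 ≈ -0.64567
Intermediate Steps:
1/P(Z/(-33) - 69/(-109)) = 1/(72/(-33) - 69/(-109)) = 1/(72*(-1/33) - 69*(-1/109)) = 1/(-24/11 + 69/109) = 1/(-1857/1199) = -1199/1857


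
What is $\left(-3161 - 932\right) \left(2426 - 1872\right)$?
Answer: $-2267522$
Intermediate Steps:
$\left(-3161 - 932\right) \left(2426 - 1872\right) = \left(-4093\right) 554 = -2267522$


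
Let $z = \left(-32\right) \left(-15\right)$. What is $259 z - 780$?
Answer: $123540$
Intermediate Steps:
$z = 480$
$259 z - 780 = 259 \cdot 480 - 780 = 124320 - 780 = 123540$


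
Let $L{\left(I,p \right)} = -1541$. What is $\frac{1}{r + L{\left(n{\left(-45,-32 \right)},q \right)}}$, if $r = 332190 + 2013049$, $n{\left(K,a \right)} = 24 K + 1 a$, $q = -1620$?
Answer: $\frac{1}{2343698} \approx 4.2668 \cdot 10^{-7}$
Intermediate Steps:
$n{\left(K,a \right)} = a + 24 K$ ($n{\left(K,a \right)} = 24 K + a = a + 24 K$)
$r = 2345239$
$\frac{1}{r + L{\left(n{\left(-45,-32 \right)},q \right)}} = \frac{1}{2345239 - 1541} = \frac{1}{2343698}$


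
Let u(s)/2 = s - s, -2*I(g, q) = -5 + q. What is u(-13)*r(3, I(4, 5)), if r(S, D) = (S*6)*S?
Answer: 0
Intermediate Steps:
I(g, q) = 5/2 - q/2 (I(g, q) = -(-5 + q)/2 = 5/2 - q/2)
r(S, D) = 6*S**2 (r(S, D) = (6*S)*S = 6*S**2)
u(s) = 0 (u(s) = 2*(s - s) = 2*0 = 0)
u(-13)*r(3, I(4, 5)) = 0*(6*3**2) = 0*(6*9) = 0*54 = 0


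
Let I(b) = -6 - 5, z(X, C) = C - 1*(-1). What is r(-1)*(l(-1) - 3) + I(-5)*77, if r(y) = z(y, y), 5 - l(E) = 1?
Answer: -847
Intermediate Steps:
z(X, C) = 1 + C (z(X, C) = C + 1 = 1 + C)
l(E) = 4 (l(E) = 5 - 1*1 = 5 - 1 = 4)
r(y) = 1 + y
I(b) = -11
r(-1)*(l(-1) - 3) + I(-5)*77 = (1 - 1)*(4 - 3) - 11*77 = 0*1 - 847 = 0 - 847 = -847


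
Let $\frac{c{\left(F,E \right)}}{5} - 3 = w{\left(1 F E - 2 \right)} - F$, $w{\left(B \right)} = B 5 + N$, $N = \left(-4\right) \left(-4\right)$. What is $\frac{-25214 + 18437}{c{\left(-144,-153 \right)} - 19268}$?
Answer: $- \frac{6777}{532297} \approx -0.012732$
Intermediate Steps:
$N = 16$
$w{\left(B \right)} = 16 + 5 B$ ($w{\left(B \right)} = B 5 + 16 = 5 B + 16 = 16 + 5 B$)
$c{\left(F,E \right)} = 45 - 5 F + 25 E F$ ($c{\left(F,E \right)} = 15 + 5 \left(\left(16 + 5 \left(1 F E - 2\right)\right) - F\right) = 15 + 5 \left(\left(16 + 5 \left(F E - 2\right)\right) - F\right) = 15 + 5 \left(\left(16 + 5 \left(E F - 2\right)\right) - F\right) = 15 + 5 \left(\left(16 + 5 \left(-2 + E F\right)\right) - F\right) = 15 + 5 \left(\left(16 + \left(-10 + 5 E F\right)\right) - F\right) = 15 + 5 \left(\left(6 + 5 E F\right) - F\right) = 15 + 5 \left(6 - F + 5 E F\right) = 15 + \left(30 - 5 F + 25 E F\right) = 45 - 5 F + 25 E F$)
$\frac{-25214 + 18437}{c{\left(-144,-153 \right)} - 19268} = \frac{-25214 + 18437}{\left(45 - -720 + 25 \left(-153\right) \left(-144\right)\right) - 19268} = - \frac{6777}{\left(45 + 720 + 550800\right) - 19268} = - \frac{6777}{551565 - 19268} = - \frac{6777}{532297}$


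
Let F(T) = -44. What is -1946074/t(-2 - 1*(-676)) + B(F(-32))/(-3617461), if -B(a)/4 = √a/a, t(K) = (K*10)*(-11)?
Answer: 973037/37070 - 2*I*√11/39792071 ≈ 26.249 - 1.667e-7*I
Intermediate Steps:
t(K) = -110*K (t(K) = (10*K)*(-11) = -110*K)
B(a) = -4/√a (B(a) = -4*√a/a = -4/√a)
-1946074/t(-2 - 1*(-676)) + B(F(-32))/(-3617461) = -1946074*(-1/(110*(-2 - 1*(-676)))) - (-2)*I*√11/11/(-3617461) = -1946074*(-1/(110*(-2 + 676))) - (-2)*I*√11/11*(-1/3617461) = -1946074/((-110*674)) + (2*I*√11/11)*(-1/3617461) = -1946074/(-74140) - 2*I*√11/39792071 = -1946074*(-1/74140) - 2*I*√11/39792071 = 973037/37070 - 2*I*√11/39792071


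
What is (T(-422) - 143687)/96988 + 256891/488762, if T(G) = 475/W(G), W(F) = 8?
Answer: -181137523769/189616195424 ≈ -0.95529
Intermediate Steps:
T(G) = 475/8
(T(-422) - 143687)/96988 + 256891/488762 = (475/8 - 143687)/96988 + 256891/488762 = -1149021/8*1/96988 + 256891*(1/488762) = -1149021/775904 + 256891/488762 = -181137523769/189616195424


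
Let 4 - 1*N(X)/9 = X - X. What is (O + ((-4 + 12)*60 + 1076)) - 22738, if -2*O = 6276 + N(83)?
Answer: -24338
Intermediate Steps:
N(X) = 36 (N(X) = 36 - 9*(X - X) = 36 - 9*0 = 36 + 0 = 36)
O = -3156 (O = -(6276 + 36)/2 = -½*6312 = -3156)
(O + ((-4 + 12)*60 + 1076)) - 22738 = (-3156 + ((-4 + 12)*60 + 1076)) - 22738 = (-3156 + (8*60 + 1076)) - 22738 = (-3156 + (480 + 1076)) - 22738 = (-3156 + 1556) - 22738 = -1600 - 22738 = -24338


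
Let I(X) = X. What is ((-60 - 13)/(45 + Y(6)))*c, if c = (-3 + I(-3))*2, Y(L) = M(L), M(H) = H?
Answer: 292/17 ≈ 17.176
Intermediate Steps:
Y(L) = L
c = -12 (c = (-3 - 3)*2 = -6*2 = -12)
((-60 - 13)/(45 + Y(6)))*c = ((-60 - 13)/(45 + 6))*(-12) = -73/51*(-12) = 292/17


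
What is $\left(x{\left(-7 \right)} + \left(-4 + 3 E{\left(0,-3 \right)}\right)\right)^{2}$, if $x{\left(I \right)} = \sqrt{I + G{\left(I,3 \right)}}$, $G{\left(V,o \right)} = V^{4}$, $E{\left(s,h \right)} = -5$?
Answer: $2755 - 114 \sqrt{266} \approx 895.72$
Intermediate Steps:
$x{\left(I \right)} = \sqrt{I + I^{4}}$
$\left(x{\left(-7 \right)} + \left(-4 + 3 E{\left(0,-3 \right)}\right)\right)^{2} = \left(\sqrt{-7 + \left(-7\right)^{4}} + \left(-4 + 3 \left(-5\right)\right)\right)^{2} = \left(\sqrt{-7 + 2401} - 19\right)^{2} = \left(\sqrt{2394} - 19\right)^{2} = \left(3 \sqrt{266} - 19\right)^{2} = \left(-19 + 3 \sqrt{266}\right)^{2}$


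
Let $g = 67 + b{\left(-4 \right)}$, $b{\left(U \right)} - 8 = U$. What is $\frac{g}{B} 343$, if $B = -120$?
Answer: $- \frac{24353}{120} \approx -202.94$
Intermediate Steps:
$b{\left(U \right)} = 8 + U$
$g = 71$ ($g = 67 + \left(8 - 4\right) = 67 + 4 = 71$)
$\frac{g}{B} 343 = \frac{71}{-120} \cdot 343 = 71 \left(- \frac{1}{120}\right) 343 = \left(- \frac{71}{120}\right) 343 = - \frac{24353}{120}$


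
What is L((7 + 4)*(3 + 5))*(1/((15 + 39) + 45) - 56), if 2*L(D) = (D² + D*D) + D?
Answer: -1308148/3 ≈ -4.3605e+5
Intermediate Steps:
L(D) = D² + D/2 (L(D) = ((D² + D*D) + D)/2 = ((D² + D²) + D)/2 = (2*D² + D)/2 = (D + 2*D²)/2 = D² + D/2)
L((7 + 4)*(3 + 5))*(1/((15 + 39) + 45) - 56) = (((7 + 4)*(3 + 5))*(½ + (7 + 4)*(3 + 5)))*(1/((15 + 39) + 45) - 56) = ((11*8)*(½ + 11*8))*(1/(54 + 45) - 56) = (88*(½ + 88))*(1/99 - 56) = (88*(177/2))*(1/99 - 56) = 7788*(-5543/99) = -1308148/3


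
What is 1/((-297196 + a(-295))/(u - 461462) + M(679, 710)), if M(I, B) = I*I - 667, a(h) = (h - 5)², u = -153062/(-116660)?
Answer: 26917001929/12391899931804126 ≈ 2.1721e-6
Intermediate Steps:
u = 76531/58330 (u = -153062*(-1/116660) = 76531/58330 ≈ 1.3120)
a(h) = (-5 + h)²
M(I, B) = -667 + I² (M(I, B) = I² - 667 = -667 + I²)
1/((-297196 + a(-295))/(u - 461462) + M(679, 710)) = 1/((-297196 + (-5 - 295)²)/(76531/58330 - 461462) + (-667 + 679²)) = 1/((-297196 + (-300)²)/(-26917001929/58330) + (-667 + 461041)) = 1/((-297196 + 90000)*(-58330/26917001929) + 460374) = 1/(-207196*(-58330/26917001929) + 460374) = 1/(12085742680/26917001929 + 460374) = 1/(12391899931804126/26917001929) = 26917001929/12391899931804126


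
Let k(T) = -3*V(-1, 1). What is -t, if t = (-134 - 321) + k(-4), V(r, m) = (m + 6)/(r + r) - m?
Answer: 883/2 ≈ 441.50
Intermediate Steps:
V(r, m) = -m + (6 + m)/(2*r) (V(r, m) = (6 + m)/((2*r)) - m = (6 + m)*(1/(2*r)) - m = (6 + m)/(2*r) - m = -m + (6 + m)/(2*r))
k(T) = 27/2 (k(T) = -3*(3 + (½)*1 - 1*1*(-1))/(-1) = -(-3)*(3 + ½ + 1) = -(-3)*9/2 = -3*(-9/2) = 27/2)
t = -883/2 (t = (-134 - 321) + 27/2 = -455 + 27/2 = -883/2 ≈ -441.50)
-t = -1*(-883/2) = 883/2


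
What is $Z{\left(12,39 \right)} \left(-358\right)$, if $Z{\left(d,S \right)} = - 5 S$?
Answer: $69810$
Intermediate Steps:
$Z{\left(12,39 \right)} \left(-358\right) = \left(-5\right) 39 \left(-358\right) = \left(-195\right) \left(-358\right) = 69810$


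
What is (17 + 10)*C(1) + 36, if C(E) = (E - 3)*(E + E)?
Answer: -72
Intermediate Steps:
C(E) = 2*E*(-3 + E) (C(E) = (-3 + E)*(2*E) = 2*E*(-3 + E))
(17 + 10)*C(1) + 36 = (17 + 10)*(2*1*(-3 + 1)) + 36 = 27*(2*1*(-2)) + 36 = 27*(-4) + 36 = -108 + 36 = -72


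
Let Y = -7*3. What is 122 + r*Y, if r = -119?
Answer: 2621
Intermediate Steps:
Y = -21
122 + r*Y = 122 - 119*(-21) = 122 + 2499 = 2621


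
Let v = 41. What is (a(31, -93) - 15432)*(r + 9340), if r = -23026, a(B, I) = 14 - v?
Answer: 211571874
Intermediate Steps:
a(B, I) = -27 (a(B, I) = 14 - 1*41 = 14 - 41 = -27)
(a(31, -93) - 15432)*(r + 9340) = (-27 - 15432)*(-23026 + 9340) = -15459*(-13686) = 211571874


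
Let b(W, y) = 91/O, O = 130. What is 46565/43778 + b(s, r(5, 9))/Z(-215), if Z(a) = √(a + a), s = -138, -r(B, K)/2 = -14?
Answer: 46565/43778 - 7*I*√430/4300 ≈ 1.0637 - 0.033757*I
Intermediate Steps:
r(B, K) = 28 (r(B, K) = -2*(-14) = 28)
Z(a) = √2*√a (Z(a) = √(2*a) = √2*√a)
b(W, y) = 7/10 (b(W, y) = 91/130 = 91*(1/130) = 7/10)
46565/43778 + b(s, r(5, 9))/Z(-215) = 46565/43778 + 7/(10*((√2*√(-215)))) = 46565*(1/43778) + 7/(10*((√2*(I*√215)))) = 46565/43778 + 7/(10*((I*√430))) = 46565/43778 + 7*(-I*√430/430)/10 = 46565/43778 - 7*I*√430/4300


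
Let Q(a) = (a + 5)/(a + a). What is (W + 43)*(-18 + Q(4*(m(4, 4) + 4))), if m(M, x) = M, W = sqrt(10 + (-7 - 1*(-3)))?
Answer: -47945/64 - 1115*sqrt(6)/64 ≈ -791.82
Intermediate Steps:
W = sqrt(6) (W = sqrt(10 + (-7 + 3)) = sqrt(10 - 4) = sqrt(6) ≈ 2.4495)
Q(a) = (5 + a)/(2*a) (Q(a) = (5 + a)/((2*a)) = (5 + a)*(1/(2*a)) = (5 + a)/(2*a))
(W + 43)*(-18 + Q(4*(m(4, 4) + 4))) = (sqrt(6) + 43)*(-18 + (5 + 4*(4 + 4))/(2*((4*(4 + 4))))) = (43 + sqrt(6))*(-18 + (5 + 4*8)/(2*((4*8)))) = (43 + sqrt(6))*(-18 + (1/2)*(5 + 32)/32) = (43 + sqrt(6))*(-18 + (1/2)*(1/32)*37) = (43 + sqrt(6))*(-18 + 37/64) = (43 + sqrt(6))*(-1115/64) = -47945/64 - 1115*sqrt(6)/64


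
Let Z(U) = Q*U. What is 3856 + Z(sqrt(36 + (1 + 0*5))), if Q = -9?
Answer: 3856 - 9*sqrt(37) ≈ 3801.3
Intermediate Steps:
Z(U) = -9*U
3856 + Z(sqrt(36 + (1 + 0*5))) = 3856 - 9*sqrt(36 + (1 + 0*5)) = 3856 - 9*sqrt(36 + (1 + 0)) = 3856 - 9*sqrt(36 + 1) = 3856 - 9*sqrt(37)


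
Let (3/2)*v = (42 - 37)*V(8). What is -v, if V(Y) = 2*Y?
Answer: -160/3 ≈ -53.333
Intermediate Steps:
v = 160/3 (v = 2*((42 - 37)*(2*8))/3 = 2*(5*16)/3 = (2/3)*80 = 160/3 ≈ 53.333)
-v = -1*160/3 = -160/3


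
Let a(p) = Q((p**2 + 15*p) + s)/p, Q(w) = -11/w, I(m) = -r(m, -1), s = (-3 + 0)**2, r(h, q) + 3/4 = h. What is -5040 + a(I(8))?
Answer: -110351504/21895 ≈ -5040.0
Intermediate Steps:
r(h, q) = -3/4 + h
s = 9 (s = (-3)**2 = 9)
I(m) = 3/4 - m (I(m) = -(-3/4 + m) = 3/4 - m)
a(p) = -11/(p*(9 + p**2 + 15*p)) (a(p) = (-11/((p**2 + 15*p) + 9))/p = (-11/(9 + p**2 + 15*p))/p = -11/(p*(9 + p**2 + 15*p)))
-5040 + a(I(8)) = -5040 - 11/((3/4 - 1*8)*(9 + (3/4 - 1*8)**2 + 15*(3/4 - 1*8))) = -5040 - 11/((3/4 - 8)*(9 + (3/4 - 8)**2 + 15*(3/4 - 8))) = -5040 - 11/((-29/4)*(9 + (-29/4)**2 + 15*(-29/4))) = -5040 - 11*(-4/29)/(9 + 841/16 - 435/4) = -5040 - 11*(-4/29)/(-755/16) = -5040 - 11*(-4/29)*(-16/755) = -5040 - 704/21895 = -110351504/21895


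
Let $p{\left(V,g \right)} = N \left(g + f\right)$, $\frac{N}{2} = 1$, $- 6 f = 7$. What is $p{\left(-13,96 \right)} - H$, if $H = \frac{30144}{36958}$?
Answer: $\frac{10469335}{55437} \approx 188.85$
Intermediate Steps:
$f = - \frac{7}{6}$ ($f = \left(- \frac{1}{6}\right) 7 = - \frac{7}{6} \approx -1.1667$)
$N = 2$ ($N = 2 \cdot 1 = 2$)
$p{\left(V,g \right)} = - \frac{7}{3} + 2 g$ ($p{\left(V,g \right)} = 2 \left(g - \frac{7}{6}\right) = 2 \left(- \frac{7}{6} + g\right) = - \frac{7}{3} + 2 g$)
$H = \frac{15072}{18479}$ ($H = 30144 \cdot \frac{1}{36958} = \frac{15072}{18479} \approx 0.81563$)
$p{\left(-13,96 \right)} - H = \left(- \frac{7}{3} + 2 \cdot 96\right) - \frac{15072}{18479} = \left(- \frac{7}{3} + 192\right) - \frac{15072}{18479} = \frac{569}{3} - \frac{15072}{18479} = \frac{10469335}{55437}$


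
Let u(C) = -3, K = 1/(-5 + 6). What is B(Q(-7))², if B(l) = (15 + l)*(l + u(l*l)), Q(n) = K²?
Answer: 1024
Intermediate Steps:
K = 1 (K = 1/1 = 1)
Q(n) = 1 (Q(n) = 1² = 1)
B(l) = (-3 + l)*(15 + l) (B(l) = (15 + l)*(l - 3) = (15 + l)*(-3 + l) = (-3 + l)*(15 + l))
B(Q(-7))² = (-45 + 1² + 12*1)² = (-45 + 1 + 12)² = (-32)² = 1024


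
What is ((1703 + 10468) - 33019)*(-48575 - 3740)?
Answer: 1090663120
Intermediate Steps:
((1703 + 10468) - 33019)*(-48575 - 3740) = (12171 - 33019)*(-52315) = -20848*(-52315) = 1090663120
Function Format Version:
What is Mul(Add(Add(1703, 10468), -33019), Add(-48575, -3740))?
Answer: 1090663120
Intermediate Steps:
Mul(Add(Add(1703, 10468), -33019), Add(-48575, -3740)) = Mul(Add(12171, -33019), -52315) = Mul(-20848, -52315) = 1090663120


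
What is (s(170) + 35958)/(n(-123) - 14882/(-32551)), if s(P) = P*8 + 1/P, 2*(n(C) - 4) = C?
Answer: -68835176537/105218695 ≈ -654.21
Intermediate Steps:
n(C) = 4 + C/2
s(P) = 1/P + 8*P (s(P) = 8*P + 1/P = 1/P + 8*P)
(s(170) + 35958)/(n(-123) - 14882/(-32551)) = ((1/170 + 8*170) + 35958)/((4 + (½)*(-123)) - 14882/(-32551)) = ((1/170 + 1360) + 35958)/((4 - 123/2) - 14882*(-1/32551)) = (231201/170 + 35958)/(-115/2 + 14882/32551) = 6344061/(170*(-3713601/65102)) = (6344061/170)*(-65102/3713601) = -68835176537/105218695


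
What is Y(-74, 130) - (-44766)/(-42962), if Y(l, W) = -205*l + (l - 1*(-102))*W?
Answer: 404035227/21481 ≈ 18809.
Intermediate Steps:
Y(l, W) = -205*l + W*(102 + l) (Y(l, W) = -205*l + (l + 102)*W = -205*l + (102 + l)*W = -205*l + W*(102 + l))
Y(-74, 130) - (-44766)/(-42962) = (-205*(-74) + 102*130 + 130*(-74)) - (-44766)/(-42962) = (15170 + 13260 - 9620) - (-44766)*(-1)/42962 = 18810 - 1*22383/21481 = 18810 - 22383/21481 = 404035227/21481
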